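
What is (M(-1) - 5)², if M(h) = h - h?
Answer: 25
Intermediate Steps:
M(h) = 0
(M(-1) - 5)² = (0 - 5)² = (-5)² = 25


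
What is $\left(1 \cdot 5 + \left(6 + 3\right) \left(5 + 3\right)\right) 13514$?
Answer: $1040578$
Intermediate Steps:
$\left(1 \cdot 5 + \left(6 + 3\right) \left(5 + 3\right)\right) 13514 = \left(5 + 9 \cdot 8\right) 13514 = \left(5 + 72\right) 13514 = 77 \cdot 13514 = 1040578$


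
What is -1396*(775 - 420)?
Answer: -495580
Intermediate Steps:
-1396*(775 - 420) = -1396*355 = -495580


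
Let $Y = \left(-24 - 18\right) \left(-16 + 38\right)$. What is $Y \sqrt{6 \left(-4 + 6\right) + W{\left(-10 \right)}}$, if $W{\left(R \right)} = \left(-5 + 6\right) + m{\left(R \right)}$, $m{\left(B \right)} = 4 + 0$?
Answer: $- 924 \sqrt{17} \approx -3809.8$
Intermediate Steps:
$m{\left(B \right)} = 4$
$W{\left(R \right)} = 5$ ($W{\left(R \right)} = \left(-5 + 6\right) + 4 = 1 + 4 = 5$)
$Y = -924$ ($Y = \left(-42\right) 22 = -924$)
$Y \sqrt{6 \left(-4 + 6\right) + W{\left(-10 \right)}} = - 924 \sqrt{6 \left(-4 + 6\right) + 5} = - 924 \sqrt{6 \cdot 2 + 5} = - 924 \sqrt{12 + 5} = - 924 \sqrt{17}$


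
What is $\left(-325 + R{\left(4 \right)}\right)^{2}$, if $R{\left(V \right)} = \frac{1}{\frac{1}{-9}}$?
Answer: $111556$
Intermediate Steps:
$R{\left(V \right)} = -9$ ($R{\left(V \right)} = \frac{1}{- \frac{1}{9}} = -9$)
$\left(-325 + R{\left(4 \right)}\right)^{2} = \left(-325 - 9\right)^{2} = \left(-334\right)^{2} = 111556$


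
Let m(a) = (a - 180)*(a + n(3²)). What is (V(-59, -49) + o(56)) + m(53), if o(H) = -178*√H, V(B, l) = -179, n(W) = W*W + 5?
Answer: -17832 - 356*√14 ≈ -19164.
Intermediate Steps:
n(W) = 5 + W² (n(W) = W² + 5 = 5 + W²)
m(a) = (-180 + a)*(86 + a) (m(a) = (a - 180)*(a + (5 + (3²)²)) = (-180 + a)*(a + (5 + 9²)) = (-180 + a)*(a + (5 + 81)) = (-180 + a)*(a + 86) = (-180 + a)*(86 + a))
(V(-59, -49) + o(56)) + m(53) = (-179 - 356*√14) + (-15480 + 53² - 94*53) = (-179 - 356*√14) + (-15480 + 2809 - 4982) = (-179 - 356*√14) - 17653 = -17832 - 356*√14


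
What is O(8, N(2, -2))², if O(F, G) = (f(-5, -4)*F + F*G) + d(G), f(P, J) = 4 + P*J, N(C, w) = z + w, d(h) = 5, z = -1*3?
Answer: 24649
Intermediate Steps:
z = -3
N(C, w) = -3 + w
f(P, J) = 4 + J*P
O(F, G) = 5 + 24*F + F*G (O(F, G) = ((4 - 4*(-5))*F + F*G) + 5 = ((4 + 20)*F + F*G) + 5 = (24*F + F*G) + 5 = 5 + 24*F + F*G)
O(8, N(2, -2))² = (5 + 24*8 + 8*(-3 - 2))² = (5 + 192 + 8*(-5))² = (5 + 192 - 40)² = 157² = 24649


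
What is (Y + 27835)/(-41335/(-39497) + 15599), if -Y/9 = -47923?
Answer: 9067365787/308077519 ≈ 29.432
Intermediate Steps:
Y = 431307 (Y = -9*(-47923) = 431307)
(Y + 27835)/(-41335/(-39497) + 15599) = (431307 + 27835)/(-41335/(-39497) + 15599) = 459142/(-41335*(-1/39497) + 15599) = 459142/(41335/39497 + 15599) = 459142/(616155038/39497) = 459142*(39497/616155038) = 9067365787/308077519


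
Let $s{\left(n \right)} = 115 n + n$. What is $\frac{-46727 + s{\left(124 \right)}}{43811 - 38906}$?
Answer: $- \frac{10781}{1635} \approx -6.5939$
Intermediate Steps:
$s{\left(n \right)} = 116 n$
$\frac{-46727 + s{\left(124 \right)}}{43811 - 38906} = \frac{-46727 + 116 \cdot 124}{43811 - 38906} = \frac{-46727 + 14384}{4905} = \left(-32343\right) \frac{1}{4905} = - \frac{10781}{1635}$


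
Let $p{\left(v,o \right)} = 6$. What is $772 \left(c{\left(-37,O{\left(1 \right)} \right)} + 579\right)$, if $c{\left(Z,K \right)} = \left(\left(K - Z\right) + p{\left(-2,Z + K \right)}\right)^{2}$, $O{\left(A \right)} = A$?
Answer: $1941580$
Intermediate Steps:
$c{\left(Z,K \right)} = \left(6 + K - Z\right)^{2}$ ($c{\left(Z,K \right)} = \left(\left(K - Z\right) + 6\right)^{2} = \left(6 + K - Z\right)^{2}$)
$772 \left(c{\left(-37,O{\left(1 \right)} \right)} + 579\right) = 772 \left(\left(6 + 1 - -37\right)^{2} + 579\right) = 772 \left(\left(6 + 1 + 37\right)^{2} + 579\right) = 772 \left(44^{2} + 579\right) = 772 \left(1936 + 579\right) = 772 \cdot 2515 = 1941580$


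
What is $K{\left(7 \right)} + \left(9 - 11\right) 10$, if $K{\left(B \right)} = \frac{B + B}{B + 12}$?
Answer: $- \frac{366}{19} \approx -19.263$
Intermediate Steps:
$K{\left(B \right)} = \frac{2 B}{12 + B}$
$K{\left(7 \right)} + \left(9 - 11\right) 10 = 2 \cdot 7 \frac{1}{12 + 7} + \left(9 - 11\right) 10 = 2 \cdot 7 \cdot \frac{1}{19} - 20 = \frac{14}{19} - 20 = - \frac{366}{19}$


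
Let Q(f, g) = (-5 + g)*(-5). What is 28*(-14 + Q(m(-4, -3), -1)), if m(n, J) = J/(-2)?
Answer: 448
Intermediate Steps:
m(n, J) = -J/2 (m(n, J) = J*(-½) = -J/2)
Q(f, g) = 25 - 5*g
28*(-14 + Q(m(-4, -3), -1)) = 28*(-14 + (25 - 5*(-1))) = 28*(-14 + (25 + 5)) = 28*(-14 + 30) = 28*16 = 448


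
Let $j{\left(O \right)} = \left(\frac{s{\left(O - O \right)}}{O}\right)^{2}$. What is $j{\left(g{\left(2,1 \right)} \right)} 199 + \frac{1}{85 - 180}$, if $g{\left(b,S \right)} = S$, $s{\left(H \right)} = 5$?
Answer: $\frac{472624}{95} \approx 4975.0$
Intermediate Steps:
$j{\left(O \right)} = \frac{25}{O^{2}}$ ($j{\left(O \right)} = \left(\frac{5}{O}\right)^{2} = \frac{25}{O^{2}}$)
$j{\left(g{\left(2,1 \right)} \right)} 199 + \frac{1}{85 - 180} = 25 \cdot 1^{-2} \cdot 199 + \frac{1}{85 - 180} = 25 \cdot 1 \cdot 199 + \frac{1}{-95} = 25 \cdot 199 - \frac{1}{95} = 4975 - \frac{1}{95} = \frac{472624}{95}$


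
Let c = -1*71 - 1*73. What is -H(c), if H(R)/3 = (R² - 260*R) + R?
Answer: -174096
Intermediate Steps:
c = -144 (c = -71 - 73 = -144)
H(R) = -777*R + 3*R² (H(R) = 3*((R² - 260*R) + R) = 3*(R² - 259*R) = -777*R + 3*R²)
-H(c) = -3*(-144)*(-259 - 144) = -3*(-144)*(-403) = -1*174096 = -174096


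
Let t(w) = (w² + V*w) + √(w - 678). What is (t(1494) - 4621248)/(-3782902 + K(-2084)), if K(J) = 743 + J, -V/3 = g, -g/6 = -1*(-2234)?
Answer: -57687516/3784243 - 4*√51/3784243 ≈ -15.244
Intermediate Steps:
g = -13404 (g = -(-6)*(-2234) = -6*2234 = -13404)
V = 40212 (V = -3*(-13404) = 40212)
t(w) = w² + √(-678 + w) + 40212*w (t(w) = (w² + 40212*w) + √(w - 678) = (w² + 40212*w) + √(-678 + w) = w² + √(-678 + w) + 40212*w)
(t(1494) - 4621248)/(-3782902 + K(-2084)) = ((1494² + √(-678 + 1494) + 40212*1494) - 4621248)/(-3782902 + (743 - 2084)) = ((2232036 + √816 + 60076728) - 4621248)/(-3782902 - 1341) = ((2232036 + 4*√51 + 60076728) - 4621248)/(-3784243) = ((62308764 + 4*√51) - 4621248)*(-1/3784243) = (57687516 + 4*√51)*(-1/3784243) = -57687516/3784243 - 4*√51/3784243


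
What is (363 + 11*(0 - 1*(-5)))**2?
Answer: 174724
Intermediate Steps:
(363 + 11*(0 - 1*(-5)))**2 = (363 + 11*(0 + 5))**2 = (363 + 11*5)**2 = (363 + 55)**2 = 418**2 = 174724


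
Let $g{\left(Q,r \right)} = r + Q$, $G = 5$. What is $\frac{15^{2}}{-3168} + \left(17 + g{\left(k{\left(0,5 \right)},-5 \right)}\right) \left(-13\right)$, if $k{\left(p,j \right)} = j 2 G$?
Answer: $- \frac{283737}{352} \approx -806.07$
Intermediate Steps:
$k{\left(p,j \right)} = 10 j$ ($k{\left(p,j \right)} = j 2 \cdot 5 = 2 j 5 = 10 j$)
$g{\left(Q,r \right)} = Q + r$
$\frac{15^{2}}{-3168} + \left(17 + g{\left(k{\left(0,5 \right)},-5 \right)}\right) \left(-13\right) = \frac{15^{2}}{-3168} + \left(17 + \left(10 \cdot 5 - 5\right)\right) \left(-13\right) = 225 \left(- \frac{1}{3168}\right) + \left(17 + \left(50 - 5\right)\right) \left(-13\right) = - \frac{25}{352} + \left(17 + 45\right) \left(-13\right) = - \frac{25}{352} + 62 \left(-13\right) = - \frac{25}{352} - 806 = - \frac{283737}{352}$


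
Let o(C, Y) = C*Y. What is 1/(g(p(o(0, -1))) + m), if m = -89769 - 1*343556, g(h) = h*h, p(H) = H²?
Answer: -1/433325 ≈ -2.3077e-6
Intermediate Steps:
g(h) = h²
m = -433325 (m = -89769 - 343556 = -433325)
1/(g(p(o(0, -1))) + m) = 1/(((0*(-1))²)² - 433325) = 1/((0²)² - 433325) = 1/(0² - 433325) = 1/(0 - 433325) = 1/(-433325) = -1/433325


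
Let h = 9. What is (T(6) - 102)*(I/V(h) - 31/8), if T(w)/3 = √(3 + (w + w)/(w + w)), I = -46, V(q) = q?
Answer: 2588/3 ≈ 862.67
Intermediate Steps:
T(w) = 6 (T(w) = 3*√(3 + (w + w)/(w + w)) = 3*√(3 + (2*w)/((2*w))) = 3*√(3 + (2*w)*(1/(2*w))) = 3*√(3 + 1) = 3*√4 = 3*2 = 6)
(T(6) - 102)*(I/V(h) - 31/8) = (6 - 102)*(-46/9 - 31/8) = -96*(-46*⅑ - 31*⅛) = -96*(-46/9 - 31/8) = -96*(-647/72) = 2588/3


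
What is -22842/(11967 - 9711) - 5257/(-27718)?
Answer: -1101551/110872 ≈ -9.9353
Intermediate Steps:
-22842/(11967 - 9711) - 5257/(-27718) = -22842/2256 - 5257*(-1/27718) = -22842*1/2256 + 5257/27718 = -81/8 + 5257/27718 = -1101551/110872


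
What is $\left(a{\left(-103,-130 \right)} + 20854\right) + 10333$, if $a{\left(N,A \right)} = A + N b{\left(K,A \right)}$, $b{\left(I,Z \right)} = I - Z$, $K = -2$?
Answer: $17873$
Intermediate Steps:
$a{\left(N,A \right)} = A + N \left(-2 - A\right)$
$\left(a{\left(-103,-130 \right)} + 20854\right) + 10333 = \left(\left(-130 - - 103 \left(2 - 130\right)\right) + 20854\right) + 10333 = \left(\left(-130 - \left(-103\right) \left(-128\right)\right) + 20854\right) + 10333 = \left(\left(-130 - 13184\right) + 20854\right) + 10333 = \left(-13314 + 20854\right) + 10333 = 7540 + 10333 = 17873$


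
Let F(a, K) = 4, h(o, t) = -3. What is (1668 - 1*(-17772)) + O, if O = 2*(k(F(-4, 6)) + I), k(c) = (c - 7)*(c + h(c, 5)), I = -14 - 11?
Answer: 19384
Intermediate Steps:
I = -25
k(c) = (-7 + c)*(-3 + c) (k(c) = (c - 7)*(c - 3) = (-7 + c)*(-3 + c))
O = -56 (O = 2*((21 + 4**2 - 10*4) - 25) = 2*((21 + 16 - 40) - 25) = 2*(-3 - 25) = 2*(-28) = -56)
(1668 - 1*(-17772)) + O = (1668 - 1*(-17772)) - 56 = (1668 + 17772) - 56 = 19440 - 56 = 19384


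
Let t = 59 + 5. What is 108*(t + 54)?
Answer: 12744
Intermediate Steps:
t = 64
108*(t + 54) = 108*(64 + 54) = 108*118 = 12744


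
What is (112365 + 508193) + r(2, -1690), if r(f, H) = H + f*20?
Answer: 618908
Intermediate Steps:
r(f, H) = H + 20*f
(112365 + 508193) + r(2, -1690) = (112365 + 508193) + (-1690 + 20*2) = 620558 + (-1690 + 40) = 620558 - 1650 = 618908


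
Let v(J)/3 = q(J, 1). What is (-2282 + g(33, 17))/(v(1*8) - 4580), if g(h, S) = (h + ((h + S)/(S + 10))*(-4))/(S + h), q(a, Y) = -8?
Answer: 3080009/6215400 ≈ 0.49554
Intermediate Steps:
v(J) = -24 (v(J) = 3*(-8) = -24)
g(h, S) = (h - 4*(S + h)/(10 + S))/(S + h) (g(h, S) = (h + ((S + h)/(10 + S))*(-4))/(S + h) = (h - 4*(S + h)/(10 + S))/(S + h))
(-2282 + g(33, 17))/(v(1*8) - 4580) = (-2282 + (-4*17 + 6*33 + 17*33)/(17² + 10*17 + 10*33 + 17*33))/(-24 - 4580) = (-2282 + (-68 + 198 + 561)/(289 + 170 + 330 + 561))/(-4604) = (-2282 + 691/1350)*(-1/4604) = -3080009/1350*(-1/4604) = 3080009/6215400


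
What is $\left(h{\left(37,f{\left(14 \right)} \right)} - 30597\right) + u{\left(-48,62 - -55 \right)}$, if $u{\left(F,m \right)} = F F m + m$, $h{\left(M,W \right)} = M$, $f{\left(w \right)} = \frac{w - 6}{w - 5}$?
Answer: $239125$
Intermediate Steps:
$f{\left(w \right)} = \frac{-6 + w}{-5 + w}$
$u{\left(F,m \right)} = m + m F^{2}$ ($u{\left(F,m \right)} = F^{2} m + m = m F^{2} + m = m + m F^{2}$)
$\left(h{\left(37,f{\left(14 \right)} \right)} - 30597\right) + u{\left(-48,62 - -55 \right)} = \left(37 - 30597\right) + \left(62 - -55\right) \left(1 + \left(-48\right)^{2}\right) = -30560 + \left(62 + 55\right) \left(1 + 2304\right) = -30560 + 117 \cdot 2305 = -30560 + 269685 = 239125$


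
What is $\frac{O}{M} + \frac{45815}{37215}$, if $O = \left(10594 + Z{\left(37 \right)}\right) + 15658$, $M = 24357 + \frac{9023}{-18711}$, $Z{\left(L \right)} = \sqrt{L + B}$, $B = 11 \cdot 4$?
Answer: $\frac{1119023103715}{484576306596} \approx 2.3093$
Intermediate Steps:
$B = 44$
$Z{\left(L \right)} = \sqrt{44 + L}$ ($Z{\left(L \right)} = \sqrt{L + 44} = \sqrt{44 + L}$)
$M = \frac{65104972}{2673}$ ($M = 24357 + 9023 \left(- \frac{1}{18711}\right) = 24357 - \frac{1289}{2673} = \frac{65104972}{2673} \approx 24357.0$)
$O = 26261$ ($O = \left(10594 + \sqrt{44 + 37}\right) + 15658 = \left(10594 + \sqrt{81}\right) + 15658 = \left(10594 + 9\right) + 15658 = 10603 + 15658 = 26261$)
$\frac{O}{M} + \frac{45815}{37215} = \frac{26261}{\frac{65104972}{2673}} + \frac{45815}{37215} = 26261 \cdot \frac{2673}{65104972} + 45815 \cdot \frac{1}{37215} = \frac{70195653}{65104972} + \frac{9163}{7443} = \frac{1119023103715}{484576306596}$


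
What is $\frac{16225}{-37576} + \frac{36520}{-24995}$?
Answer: $- \frac{32323989}{17076584} \approx -1.8929$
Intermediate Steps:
$\frac{16225}{-37576} + \frac{36520}{-24995} = 16225 \left(- \frac{1}{37576}\right) + 36520 \left(- \frac{1}{24995}\right) = - \frac{1475}{3416} - \frac{7304}{4999} = - \frac{32323989}{17076584}$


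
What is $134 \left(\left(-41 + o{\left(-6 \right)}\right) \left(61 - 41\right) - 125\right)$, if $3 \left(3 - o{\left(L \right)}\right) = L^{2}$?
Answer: $-150750$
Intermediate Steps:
$o{\left(L \right)} = 3 - \frac{L^{2}}{3}$
$134 \left(\left(-41 + o{\left(-6 \right)}\right) \left(61 - 41\right) - 125\right) = 134 \left(\left(-41 + \left(3 - \frac{\left(-6\right)^{2}}{3}\right)\right) \left(61 - 41\right) - 125\right) = 134 \left(\left(-41 + \left(3 - 12\right)\right) 20 - 125\right) = 134 \left(\left(-41 - 9\right) 20 - 125\right) = 134 \left(\left(-50\right) 20 - 125\right) = 134 \left(-1000 - 125\right) = 134 \left(-1125\right) = -150750$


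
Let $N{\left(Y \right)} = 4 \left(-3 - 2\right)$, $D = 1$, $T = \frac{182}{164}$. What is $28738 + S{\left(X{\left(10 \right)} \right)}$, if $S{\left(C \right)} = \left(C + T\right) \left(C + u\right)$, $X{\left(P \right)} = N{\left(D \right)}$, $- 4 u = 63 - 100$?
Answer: $\frac{9492671}{328} \approx 28941.0$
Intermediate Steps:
$T = \frac{91}{82}$ ($T = 182 \cdot \frac{1}{164} = \frac{91}{82} \approx 1.1098$)
$u = \frac{37}{4}$ ($u = - \frac{63 - 100}{4} = \left(- \frac{1}{4}\right) \left(-37\right) = \frac{37}{4} \approx 9.25$)
$N{\left(Y \right)} = -20$ ($N{\left(Y \right)} = 4 \left(-5\right) = -20$)
$X{\left(P \right)} = -20$
$S{\left(C \right)} = \left(\frac{37}{4} + C\right) \left(\frac{91}{82} + C\right)$ ($S{\left(C \right)} = \left(C + \frac{91}{82}\right) \left(C + \frac{37}{4}\right) = \left(\frac{91}{82} + C\right) \left(\frac{37}{4} + C\right) = \left(\frac{37}{4} + C\right) \left(\frac{91}{82} + C\right)$)
$28738 + S{\left(X{\left(10 \right)} \right)} = 28738 + \left(\frac{3367}{328} + \left(-20\right)^{2} + \frac{1699}{164} \left(-20\right)\right) = 28738 + \left(\frac{3367}{328} + 400 - \frac{8495}{41}\right) = 28738 + \frac{66607}{328} = \frac{9492671}{328}$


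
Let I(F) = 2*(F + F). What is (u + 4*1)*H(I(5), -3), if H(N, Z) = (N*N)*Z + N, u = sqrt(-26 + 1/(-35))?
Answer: -4720 - 236*I*sqrt(31885)/7 ≈ -4720.0 - 6020.1*I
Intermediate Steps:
I(F) = 4*F (I(F) = 2*(2*F) = 4*F)
u = I*sqrt(31885)/35 (u = sqrt(-26 - 1/35) = sqrt(-911/35) = I*sqrt(31885)/35 ≈ 5.1018*I)
H(N, Z) = N + Z*N**2 (H(N, Z) = N**2*Z + N = Z*N**2 + N = N + Z*N**2)
(u + 4*1)*H(I(5), -3) = (I*sqrt(31885)/35 + 4*1)*((4*5)*(1 + (4*5)*(-3))) = (I*sqrt(31885)/35 + 4)*(20*(1 + 20*(-3))) = (4 + I*sqrt(31885)/35)*(20*(1 - 60)) = (4 + I*sqrt(31885)/35)*(20*(-59)) = (4 + I*sqrt(31885)/35)*(-1180) = -4720 - 236*I*sqrt(31885)/7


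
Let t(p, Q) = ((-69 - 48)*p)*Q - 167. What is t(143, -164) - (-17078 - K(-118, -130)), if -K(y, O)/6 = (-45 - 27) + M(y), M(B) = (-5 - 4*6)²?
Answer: 2756181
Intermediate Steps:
M(B) = 841 (M(B) = (-5 - 24)² = (-29)² = 841)
t(p, Q) = -167 - 117*Q*p (t(p, Q) = (-117*p)*Q - 167 = -117*Q*p - 167 = -167 - 117*Q*p)
K(y, O) = -4614 (K(y, O) = -6*((-45 - 27) + 841) = -6*(-72 + 841) = -6*769 = -4614)
t(143, -164) - (-17078 - K(-118, -130)) = (-167 - 117*(-164)*143) - (-17078 - 1*(-4614)) = (-167 + 2743884) - (-17078 + 4614) = 2743717 - 1*(-12464) = 2743717 + 12464 = 2756181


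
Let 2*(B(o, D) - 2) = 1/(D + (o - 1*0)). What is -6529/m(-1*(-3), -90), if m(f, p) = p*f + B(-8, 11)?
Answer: 39174/1607 ≈ 24.377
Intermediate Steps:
B(o, D) = 2 + 1/(2*(D + o)) (B(o, D) = 2 + 1/(2*(D + (o - 1*0))) = 2 + 1/(2*(D + (o + 0))) = 2 + 1/(2*(D + o)))
m(f, p) = 13/6 + f*p (m(f, p) = p*f + (1/2 + 2*11 + 2*(-8))/(11 - 8) = f*p + (1/2 + 22 - 16)/3 = f*p + (1/3)*(13/2) = f*p + 13/6 = 13/6 + f*p)
-6529/m(-1*(-3), -90) = -6529/(13/6 - 1*(-3)*(-90)) = -6529/(13/6 + 3*(-90)) = -6529/(13/6 - 270) = -6529/(-1607/6) = -6529*(-6/1607) = 39174/1607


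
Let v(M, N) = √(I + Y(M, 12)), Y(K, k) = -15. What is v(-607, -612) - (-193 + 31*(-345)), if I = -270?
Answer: 10888 + I*√285 ≈ 10888.0 + 16.882*I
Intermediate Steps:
v(M, N) = I*√285 (v(M, N) = √(-270 - 15) = √(-285) = I*√285)
v(-607, -612) - (-193 + 31*(-345)) = I*√285 - (-193 + 31*(-345)) = I*√285 - (-193 - 10695) = I*√285 - 1*(-10888) = I*√285 + 10888 = 10888 + I*√285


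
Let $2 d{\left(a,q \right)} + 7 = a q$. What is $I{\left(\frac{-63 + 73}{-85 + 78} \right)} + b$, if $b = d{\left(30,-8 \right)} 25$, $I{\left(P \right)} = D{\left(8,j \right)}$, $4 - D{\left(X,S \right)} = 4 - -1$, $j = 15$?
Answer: $- \frac{6177}{2} \approx -3088.5$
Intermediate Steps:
$d{\left(a,q \right)} = - \frac{7}{2} + \frac{a q}{2}$
$D{\left(X,S \right)} = -1$ ($D{\left(X,S \right)} = 4 - \left(4 - -1\right) = 4 - \left(4 + 1\right) = 4 - 5 = -1$)
$I{\left(P \right)} = -1$
$b = - \frac{6175}{2}$ ($b = \left(- \frac{7}{2} + \frac{1}{2} \cdot 30 \left(-8\right)\right) 25 = \left(- \frac{7}{2} - 120\right) 25 = \left(- \frac{247}{2}\right) 25 = - \frac{6175}{2} \approx -3087.5$)
$I{\left(\frac{-63 + 73}{-85 + 78} \right)} + b = -1 - \frac{6175}{2} = - \frac{6177}{2}$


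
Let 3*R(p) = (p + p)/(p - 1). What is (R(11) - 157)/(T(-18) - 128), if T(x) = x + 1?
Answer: 2344/2175 ≈ 1.0777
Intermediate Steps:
T(x) = 1 + x
R(p) = 2*p/(3*(-1 + p)) (R(p) = ((p + p)/(p - 1))/3 = ((2*p)/(-1 + p))/3 = (2*p/(-1 + p))/3 = 2*p/(3*(-1 + p)))
(R(11) - 157)/(T(-18) - 128) = ((⅔)*11/(-1 + 11) - 157)/((1 - 18) - 128) = ((⅔)*11/10 - 157)/(-17 - 128) = ((⅔)*11*(⅒) - 157)/(-145) = (11/15 - 157)*(-1/145) = -2344/15*(-1/145) = 2344/2175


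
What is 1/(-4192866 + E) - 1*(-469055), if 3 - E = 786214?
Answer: 2335460962234/4979077 ≈ 4.6906e+5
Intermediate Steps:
E = -786211 (E = 3 - 1*786214 = 3 - 786214 = -786211)
1/(-4192866 + E) - 1*(-469055) = 1/(-4192866 - 786211) - 1*(-469055) = 1/(-4979077) + 469055 = -1/4979077 + 469055 = 2335460962234/4979077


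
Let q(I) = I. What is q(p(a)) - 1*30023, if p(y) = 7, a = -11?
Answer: -30016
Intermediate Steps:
q(p(a)) - 1*30023 = 7 - 1*30023 = 7 - 30023 = -30016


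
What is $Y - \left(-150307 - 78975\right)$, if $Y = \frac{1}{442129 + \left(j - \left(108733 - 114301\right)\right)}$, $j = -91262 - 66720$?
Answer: $\frac{66426434631}{289715} \approx 2.2928 \cdot 10^{5}$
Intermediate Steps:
$j = -157982$ ($j = -91262 - 66720 = -157982$)
$Y = \frac{1}{289715}$ ($Y = \frac{1}{442129 - 152414} = \frac{1}{289715} \approx 3.4517 \cdot 10^{-6}$)
$Y - \left(-150307 - 78975\right) = \frac{1}{289715} - \left(-150307 - 78975\right) = \frac{1}{289715} - -229282 = \frac{1}{289715} + 229282 = \frac{66426434631}{289715}$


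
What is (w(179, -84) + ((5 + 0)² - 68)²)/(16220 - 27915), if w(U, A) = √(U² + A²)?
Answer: -1849/11695 - √39097/11695 ≈ -0.17501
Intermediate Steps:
w(U, A) = √(A² + U²)
(w(179, -84) + ((5 + 0)² - 68)²)/(16220 - 27915) = (√((-84)² + 179²) + ((5 + 0)² - 68)²)/(16220 - 27915) = (√(7056 + 32041) + (5² - 68)²)/(-11695) = (√39097 + (25 - 68)²)*(-1/11695) = (√39097 + (-43)²)*(-1/11695) = (√39097 + 1849)*(-1/11695) = (1849 + √39097)*(-1/11695) = -1849/11695 - √39097/11695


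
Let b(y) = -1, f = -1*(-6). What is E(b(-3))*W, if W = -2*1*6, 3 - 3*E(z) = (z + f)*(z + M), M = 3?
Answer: 28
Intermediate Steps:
f = 6
E(z) = 1 - (3 + z)*(6 + z)/3 (E(z) = 1 - (z + 6)*(z + 3)/3 = 1 - (6 + z)*(3 + z)/3 = 1 - (3 + z)*(6 + z)/3)
W = -12 (W = -2*6 = -12)
E(b(-3))*W = (-5 - 3*(-1) - 1/3*(-1)**2)*(-12) = (-5 + 3 - 1/3*1)*(-12) = (-5 + 3 - 1/3)*(-12) = -7/3*(-12) = 28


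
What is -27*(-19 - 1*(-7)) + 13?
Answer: 337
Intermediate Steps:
-27*(-19 - 1*(-7)) + 13 = -27*(-19 + 7) + 13 = -27*(-12) + 13 = 324 + 13 = 337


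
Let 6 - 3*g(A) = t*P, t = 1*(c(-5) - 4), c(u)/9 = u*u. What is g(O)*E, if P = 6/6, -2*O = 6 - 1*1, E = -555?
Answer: 39775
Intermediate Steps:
c(u) = 9*u² (c(u) = 9*(u*u) = 9*u²)
t = 221 (t = 1*(9*(-5)² - 4) = 1*(9*25 - 4) = 1*(225 - 4) = 1*221 = 221)
O = -5/2 (O = -(6 - 1*1)/2 = -(6 - 1)/2 = -½*5 = -5/2 ≈ -2.5000)
P = 1 (P = 6*(⅙) = 1)
g(A) = -215/3 (g(A) = 2 - 221/3 = -215/3)
g(O)*E = -215/3*(-555) = 39775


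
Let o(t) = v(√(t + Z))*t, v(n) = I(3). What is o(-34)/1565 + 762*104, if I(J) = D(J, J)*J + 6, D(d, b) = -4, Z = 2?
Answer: 124023324/1565 ≈ 79248.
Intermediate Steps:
I(J) = 6 - 4*J (I(J) = -4*J + 6 = 6 - 4*J)
v(n) = -6 (v(n) = 6 - 4*3 = 6 - 12 = -6)
o(t) = -6*t
o(-34)/1565 + 762*104 = -6*(-34)/1565 + 762*104 = 204*(1/1565) + 79248 = 204/1565 + 79248 = 124023324/1565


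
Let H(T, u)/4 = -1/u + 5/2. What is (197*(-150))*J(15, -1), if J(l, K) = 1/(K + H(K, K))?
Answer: -29550/13 ≈ -2273.1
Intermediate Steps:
H(T, u) = 10 - 4/u (H(T, u) = 4*(-1/u + 5/2) = 4*(5/2 - 1/u) = 10 - 4/u)
J(l, K) = 1/(10 + K - 4/K) (J(l, K) = 1/(K + (10 - 4/K)) = 1/(10 + K - 4/K))
(197*(-150))*J(15, -1) = (197*(-150))*(-1/(-4 + (-1)² + 10*(-1))) = -(-29550)/(-4 + 1 - 10) = -(-29550)/(-13) = -(-29550)*(-1)/13 = -29550*1/13 = -29550/13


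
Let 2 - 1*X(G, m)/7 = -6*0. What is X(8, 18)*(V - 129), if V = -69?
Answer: -2772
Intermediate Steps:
X(G, m) = 14 (X(G, m) = 14 - (-42)*0 = 14 - 7*0 = 14 + 0 = 14)
X(8, 18)*(V - 129) = 14*(-69 - 129) = 14*(-198) = -2772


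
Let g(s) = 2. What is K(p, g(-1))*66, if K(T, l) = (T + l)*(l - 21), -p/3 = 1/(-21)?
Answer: -18810/7 ≈ -2687.1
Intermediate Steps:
p = ⅐ (p = -3/(-21) = -3*(-1/21) = ⅐ ≈ 0.14286)
K(T, l) = (-21 + l)*(T + l) (K(T, l) = (T + l)*(-21 + l) = (-21 + l)*(T + l))
K(p, g(-1))*66 = (2² - 21*⅐ - 21*2 + (⅐)*2)*66 = (4 - 3 - 42 + 2/7)*66 = -285/7*66 = -18810/7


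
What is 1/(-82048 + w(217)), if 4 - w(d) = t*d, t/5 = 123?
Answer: -1/215499 ≈ -4.6404e-6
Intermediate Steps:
t = 615 (t = 5*123 = 615)
w(d) = 4 - 615*d
1/(-82048 + w(217)) = 1/(-82048 + (4 - 615*217)) = 1/(-82048 + (4 - 133455)) = 1/(-82048 - 133451) = 1/(-215499) = -1/215499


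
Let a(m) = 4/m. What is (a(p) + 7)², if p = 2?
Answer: 81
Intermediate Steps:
(a(p) + 7)² = (4/2 + 7)² = (4*(½) + 7)² = (2 + 7)² = 9² = 81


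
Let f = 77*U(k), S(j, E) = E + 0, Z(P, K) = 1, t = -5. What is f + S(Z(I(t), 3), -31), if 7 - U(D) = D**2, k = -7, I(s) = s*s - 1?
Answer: -3265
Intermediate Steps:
I(s) = -1 + s**2 (I(s) = s**2 - 1 = -1 + s**2)
S(j, E) = E
U(D) = 7 - D**2
f = -3234 (f = 77*(7 - 1*(-7)**2) = 77*(7 - 1*49) = 77*(7 - 49) = 77*(-42) = -3234)
f + S(Z(I(t), 3), -31) = -3234 - 31 = -3265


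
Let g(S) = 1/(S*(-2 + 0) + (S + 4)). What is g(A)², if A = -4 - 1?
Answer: 1/81 ≈ 0.012346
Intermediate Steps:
A = -5
g(S) = 1/(4 - S) (g(S) = 1/(S*(-2) + (4 + S)) = 1/(-2*S + (4 + S)) = 1/(4 - S))
g(A)² = (-1/(-4 - 5))² = (-1/(-9))² = (-1*(-⅑))² = (⅑)² = 1/81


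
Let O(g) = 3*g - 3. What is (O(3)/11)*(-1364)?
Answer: -744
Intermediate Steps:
O(g) = -3 + 3*g
(O(3)/11)*(-1364) = ((-3 + 3*3)/11)*(-1364) = ((-3 + 9)*(1/11))*(-1364) = (6*(1/11))*(-1364) = (6/11)*(-1364) = -744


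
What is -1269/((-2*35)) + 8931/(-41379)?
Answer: 1330379/74270 ≈ 17.913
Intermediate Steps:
-1269/((-2*35)) + 8931/(-41379) = -1269/(-70) + 8931*(-1/41379) = -1269*(-1/70) - 229/1061 = 1269/70 - 229/1061 = 1330379/74270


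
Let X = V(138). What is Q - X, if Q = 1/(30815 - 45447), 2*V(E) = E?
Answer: -1009609/14632 ≈ -69.000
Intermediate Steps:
V(E) = E/2
Q = -1/14632 (Q = 1/(-14632) = -1/14632 ≈ -6.8343e-5)
X = 69 (X = (½)*138 = 69)
Q - X = -1/14632 - 1*69 = -1/14632 - 69 = -1009609/14632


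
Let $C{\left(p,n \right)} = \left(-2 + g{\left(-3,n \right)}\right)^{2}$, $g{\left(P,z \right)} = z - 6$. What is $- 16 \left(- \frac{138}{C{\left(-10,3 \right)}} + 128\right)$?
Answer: $- \frac{48992}{25} \approx -1959.7$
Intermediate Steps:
$g{\left(P,z \right)} = -6 + z$ ($g{\left(P,z \right)} = z - 6 = -6 + z$)
$C{\left(p,n \right)} = \left(-8 + n\right)^{2}$ ($C{\left(p,n \right)} = \left(-2 + \left(-6 + n\right)\right)^{2} = \left(-8 + n\right)^{2}$)
$- 16 \left(- \frac{138}{C{\left(-10,3 \right)}} + 128\right) = - 16 \left(- \frac{138}{\left(-8 + 3\right)^{2}} + 128\right) = - 16 \left(- \frac{138}{\left(-5\right)^{2}} + 128\right) = - 16 \left(- \frac{138}{25} + 128\right) = \left(-16\right) \frac{3062}{25} = - \frac{48992}{25}$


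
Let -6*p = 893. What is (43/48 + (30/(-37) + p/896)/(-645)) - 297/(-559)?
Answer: 2382819053/1667877120 ≈ 1.4287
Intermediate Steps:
p = -893/6 (p = -1/6*893 = -893/6 ≈ -148.83)
(43/48 + (30/(-37) + p/896)/(-645)) - 297/(-559) = (43/48 + (30/(-37) - 893/6/896)/(-645)) - 297/(-559) = (43*(1/48) + (30*(-1/37) - 893/6*1/896)*(-1/645)) - 297*(-1)/559 = (43/48 + (-30/37 - 893/5376)*(-1/645)) - 1*(-297/559) = (43/48 - 194321/198912*(-1/645)) + 297/559 = (43/48 + 194321/128298240) + 297/559 = 115128161/128298240 + 297/559 = 2382819053/1667877120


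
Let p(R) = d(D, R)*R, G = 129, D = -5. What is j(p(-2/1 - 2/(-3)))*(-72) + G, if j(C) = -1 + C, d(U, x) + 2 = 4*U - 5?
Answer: -2391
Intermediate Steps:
d(U, x) = -7 + 4*U (d(U, x) = -2 + (4*U - 5) = -2 + (-5 + 4*U) = -7 + 4*U)
p(R) = -27*R (p(R) = (-7 + 4*(-5))*R = (-7 - 20)*R = -27*R)
j(p(-2/1 - 2/(-3)))*(-72) + G = (-1 - 27*(-2/1 - 2/(-3)))*(-72) + 129 = (-1 - 27*(-2*1 - 2*(-1/3)))*(-72) + 129 = (-1 - 27*(-2 + 2/3))*(-72) + 129 = (-1 - 27*(-4/3))*(-72) + 129 = (-1 + 36)*(-72) + 129 = 35*(-72) + 129 = -2520 + 129 = -2391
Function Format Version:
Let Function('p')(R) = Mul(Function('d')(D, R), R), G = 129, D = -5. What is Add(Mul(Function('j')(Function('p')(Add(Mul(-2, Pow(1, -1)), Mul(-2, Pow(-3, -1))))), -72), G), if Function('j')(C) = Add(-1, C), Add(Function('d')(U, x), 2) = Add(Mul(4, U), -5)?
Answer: -2391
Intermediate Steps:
Function('d')(U, x) = Add(-7, Mul(4, U)) (Function('d')(U, x) = Add(-2, Add(Mul(4, U), -5)) = Add(-2, Add(-5, Mul(4, U))) = Add(-7, Mul(4, U)))
Function('p')(R) = Mul(-27, R) (Function('p')(R) = Mul(Add(-7, Mul(4, -5)), R) = Mul(Add(-7, -20), R) = Mul(-27, R))
Add(Mul(Function('j')(Function('p')(Add(Mul(-2, Pow(1, -1)), Mul(-2, Pow(-3, -1))))), -72), G) = Add(Mul(Add(-1, Mul(-27, Add(Mul(-2, Pow(1, -1)), Mul(-2, Pow(-3, -1))))), -72), 129) = Add(Mul(Add(-1, Mul(-27, Add(Mul(-2, 1), Mul(-2, Rational(-1, 3))))), -72), 129) = Add(Mul(Add(-1, Mul(-27, Add(-2, Rational(2, 3)))), -72), 129) = Add(Mul(Add(-1, Mul(-27, Rational(-4, 3))), -72), 129) = Add(Mul(Add(-1, 36), -72), 129) = Add(Mul(35, -72), 129) = Add(-2520, 129) = -2391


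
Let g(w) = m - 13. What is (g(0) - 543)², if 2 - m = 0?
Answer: 306916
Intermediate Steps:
m = 2 (m = 2 - 1*0 = 2 + 0 = 2)
g(w) = -11 (g(w) = 2 - 13 = -11)
(g(0) - 543)² = (-11 - 543)² = (-554)² = 306916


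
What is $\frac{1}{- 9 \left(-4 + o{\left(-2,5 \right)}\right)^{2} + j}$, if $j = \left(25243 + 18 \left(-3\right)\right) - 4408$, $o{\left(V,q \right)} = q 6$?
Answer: $\frac{1}{14697} \approx 6.8041 \cdot 10^{-5}$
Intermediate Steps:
$o{\left(V,q \right)} = 6 q$
$j = 20781$ ($j = \left(25243 - 54\right) - 4408 = 25189 - 4408 = 20781$)
$\frac{1}{- 9 \left(-4 + o{\left(-2,5 \right)}\right)^{2} + j} = \frac{1}{- 9 \left(-4 + 6 \cdot 5\right)^{2} + 20781} = \frac{1}{- 9 \left(-4 + 30\right)^{2} + 20781} = \frac{1}{- 9 \cdot 26^{2} + 20781} = \frac{1}{\left(-9\right) 676 + 20781} = \frac{1}{-6084 + 20781} = \frac{1}{14697}$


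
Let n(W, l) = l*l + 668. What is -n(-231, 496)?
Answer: -246684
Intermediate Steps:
n(W, l) = 668 + l**2 (n(W, l) = l**2 + 668 = 668 + l**2)
-n(-231, 496) = -(668 + 496**2) = -(668 + 246016) = -1*246684 = -246684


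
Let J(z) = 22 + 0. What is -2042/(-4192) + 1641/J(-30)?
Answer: 1730999/23056 ≈ 75.078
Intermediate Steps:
J(z) = 22
-2042/(-4192) + 1641/J(-30) = -2042/(-4192) + 1641/22 = -2042*(-1/4192) + 1641*(1/22) = 1021/2096 + 1641/22 = 1730999/23056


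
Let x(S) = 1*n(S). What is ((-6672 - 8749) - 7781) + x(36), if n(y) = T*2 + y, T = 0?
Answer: -23166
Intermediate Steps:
n(y) = y (n(y) = 0*2 + y = 0 + y = y)
x(S) = S (x(S) = 1*S = S)
((-6672 - 8749) - 7781) + x(36) = ((-6672 - 8749) - 7781) + 36 = (-15421 - 7781) + 36 = -23202 + 36 = -23166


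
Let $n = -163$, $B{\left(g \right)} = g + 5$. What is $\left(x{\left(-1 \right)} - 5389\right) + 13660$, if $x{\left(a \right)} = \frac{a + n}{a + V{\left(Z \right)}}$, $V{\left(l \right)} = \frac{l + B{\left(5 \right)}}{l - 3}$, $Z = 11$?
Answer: $\frac{106211}{13} \approx 8170.1$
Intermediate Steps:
$B{\left(g \right)} = 5 + g$
$V{\left(l \right)} = \frac{10 + l}{-3 + l}$ ($V{\left(l \right)} = \frac{l + \left(5 + 5\right)}{l - 3} = \frac{l + 10}{-3 + l} = \frac{10 + l}{-3 + l}$)
$x{\left(a \right)} = \frac{-163 + a}{\frac{21}{8} + a}$ ($x{\left(a \right)} = \frac{a - 163}{a + \frac{10 + 11}{-3 + 11}} = \frac{-163 + a}{a + \frac{1}{8} \cdot 21} = \frac{-163 + a}{a + \frac{21}{8}} = \frac{-163 + a}{\frac{21}{8} + a}$)
$\left(x{\left(-1 \right)} - 5389\right) + 13660 = \left(\frac{8 \left(-163 - 1\right)}{21 + 8 \left(-1\right)} - 5389\right) + 13660 = \left(8 \frac{1}{21 - 8} \left(-164\right) - 5389\right) + 13660 = \left(8 \cdot \frac{1}{13} \left(-164\right) - 5389\right) + 13660 = \left(- \frac{1312}{13} - 5389\right) + 13660 = - \frac{71369}{13} + 13660 = \frac{106211}{13}$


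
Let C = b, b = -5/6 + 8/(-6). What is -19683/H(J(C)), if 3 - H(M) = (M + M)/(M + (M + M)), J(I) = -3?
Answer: -59049/7 ≈ -8435.6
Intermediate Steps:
b = -13/6 (b = -5*⅙ + 8*(-⅙) = -⅚ - 4/3 = -13/6 ≈ -2.1667)
C = -13/6 ≈ -2.1667
H(M) = 7/3 (H(M) = 3 - (M + M)/(M + (M + M)) = 3 - 2*M/(M + 2*M) = 3 - 2*M/(3*M) = 3 - 2*M*1/(3*M) = 3 - 1*⅔ = 3 - ⅔ = 7/3)
-19683/H(J(C)) = -19683/7/3 = -19683*3/7 = -59049/7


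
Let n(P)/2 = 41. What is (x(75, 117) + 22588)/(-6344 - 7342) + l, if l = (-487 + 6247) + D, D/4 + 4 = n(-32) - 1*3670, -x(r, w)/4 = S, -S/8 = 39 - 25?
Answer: -58916062/6843 ≈ -8609.7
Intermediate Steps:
n(P) = 82 (n(P) = 2*41 = 82)
S = -112 (S = -8*(39 - 25) = -8*14 = -112)
x(r, w) = 448 (x(r, w) = -4*(-112) = 448)
D = -14368 (D = -16 + 4*(82 - 1*3670) = -16 + 4*(82 - 3670) = -16 + 4*(-3588) = -16 - 14352 = -14368)
l = -8608 (l = (-487 + 6247) - 14368 = 5760 - 14368 = -8608)
(x(75, 117) + 22588)/(-6344 - 7342) + l = (448 + 22588)/(-6344 - 7342) - 8608 = 23036/(-13686) - 8608 = 23036*(-1/13686) - 8608 = -11518/6843 - 8608 = -58916062/6843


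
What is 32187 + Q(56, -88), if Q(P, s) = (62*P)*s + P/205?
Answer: -56036489/205 ≈ -2.7335e+5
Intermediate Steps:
Q(P, s) = P/205 + 62*P*s (Q(P, s) = 62*P*s + P*(1/205) = 62*P*s + P/205 = P/205 + 62*P*s)
32187 + Q(56, -88) = 32187 + (1/205)*56*(1 + 12710*(-88)) = 32187 + (1/205)*56*(1 - 1118480) = 32187 + (1/205)*56*(-1118479) = 32187 - 62634824/205 = -56036489/205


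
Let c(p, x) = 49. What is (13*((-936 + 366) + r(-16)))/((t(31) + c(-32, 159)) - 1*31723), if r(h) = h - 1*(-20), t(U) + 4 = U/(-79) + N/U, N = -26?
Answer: 18019742/77582437 ≈ 0.23227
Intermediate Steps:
t(U) = -4 - 26/U - U/79 (t(U) = -4 + (U/(-79) - 26/U) = -4 + (U*(-1/79) - 26/U) = -4 + (-U/79 - 26/U) = -4 + (-26/U - U/79) = -4 - 26/U - U/79)
r(h) = 20 + h (r(h) = h + 20 = 20 + h)
(13*((-936 + 366) + r(-16)))/((t(31) + c(-32, 159)) - 1*31723) = (13*((-936 + 366) + (20 - 16)))/(((-4 - 26/31 - 1/79*31) + 49) - 1*31723) = (13*(-570 + 4))/(((-4 - 26*1/31 - 31/79) + 49) - 31723) = (13*(-566))/(((-4 - 26/31 - 31/79) + 49) - 31723) = -7358/((-12811/2449 + 49) - 31723) = -7358/(107190/2449 - 31723) = -7358/(-77582437/2449) = -7358*(-2449/77582437) = 18019742/77582437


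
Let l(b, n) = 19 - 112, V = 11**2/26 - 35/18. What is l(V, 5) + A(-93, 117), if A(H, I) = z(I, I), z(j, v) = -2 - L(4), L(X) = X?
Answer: -99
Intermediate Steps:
V = 317/117 (V = 121*(1/26) - 35*1/18 = 121/26 - 35/18 = 317/117 ≈ 2.7094)
z(j, v) = -6 (z(j, v) = -2 - 1*4 = -2 - 4 = -6)
l(b, n) = -93
A(H, I) = -6
l(V, 5) + A(-93, 117) = -93 - 6 = -99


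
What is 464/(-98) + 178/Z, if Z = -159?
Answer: -45610/7791 ≈ -5.8542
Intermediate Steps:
464/(-98) + 178/Z = 464/(-98) + 178/(-159) = 464*(-1/98) + 178*(-1/159) = -232/49 - 178/159 = -45610/7791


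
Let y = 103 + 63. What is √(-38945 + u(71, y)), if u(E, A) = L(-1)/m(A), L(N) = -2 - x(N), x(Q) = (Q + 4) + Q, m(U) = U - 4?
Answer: I*√3154547/9 ≈ 197.34*I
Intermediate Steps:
m(U) = -4 + U
x(Q) = 4 + 2*Q (x(Q) = (4 + Q) + Q = 4 + 2*Q)
y = 166
L(N) = -6 - 2*N (L(N) = -2 - (4 + 2*N) = -2 + (-4 - 2*N) = -6 - 2*N)
u(E, A) = -4/(-4 + A) (u(E, A) = (-6 - 2*(-1))/(-4 + A) = (-6 + 2)/(-4 + A) = -4/(-4 + A))
√(-38945 + u(71, y)) = √(-38945 - 4/(-4 + 166)) = √(-38945 - 4/162) = √(-38945 - 4*1/162) = √(-38945 - 2/81) = √(-3154547/81) = I*√3154547/9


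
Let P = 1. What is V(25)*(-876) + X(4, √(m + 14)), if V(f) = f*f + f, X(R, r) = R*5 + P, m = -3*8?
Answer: -569379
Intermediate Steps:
m = -24
X(R, r) = 1 + 5*R (X(R, r) = R*5 + 1 = 5*R + 1 = 1 + 5*R)
V(f) = f + f² (V(f) = f² + f = f + f²)
V(25)*(-876) + X(4, √(m + 14)) = (25*(1 + 25))*(-876) + (1 + 5*4) = (25*26)*(-876) + (1 + 20) = 650*(-876) + 21 = -569400 + 21 = -569379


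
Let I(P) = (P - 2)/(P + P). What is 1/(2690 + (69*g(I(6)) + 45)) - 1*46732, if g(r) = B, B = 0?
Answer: -127812019/2735 ≈ -46732.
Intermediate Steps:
I(P) = (-2 + P)/(2*P) (I(P) = (-2 + P)/((2*P)) = (-2 + P)*(1/(2*P)) = (-2 + P)/(2*P))
g(r) = 0
1/(2690 + (69*g(I(6)) + 45)) - 1*46732 = 1/(2690 + (69*0 + 45)) - 1*46732 = 1/(2690 + (0 + 45)) - 46732 = 1/(2690 + 45) - 46732 = 1/2735 - 46732 = -127812019/2735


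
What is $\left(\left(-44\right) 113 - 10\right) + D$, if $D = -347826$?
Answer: $-352808$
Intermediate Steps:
$\left(\left(-44\right) 113 - 10\right) + D = \left(\left(-44\right) 113 - 10\right) - 347826 = \left(-4972 - 10\right) - 347826 = -4982 - 347826 = -352808$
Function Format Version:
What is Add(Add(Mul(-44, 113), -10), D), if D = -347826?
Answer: -352808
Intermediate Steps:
Add(Add(Mul(-44, 113), -10), D) = Add(Add(Mul(-44, 113), -10), -347826) = Add(Add(-4972, -10), -347826) = Add(-4982, -347826) = -352808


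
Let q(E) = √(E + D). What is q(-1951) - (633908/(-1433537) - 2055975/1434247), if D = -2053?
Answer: 3856496880851/2056046141639 + 2*I*√1001 ≈ 1.8757 + 63.277*I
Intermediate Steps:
q(E) = √(-2053 + E) (q(E) = √(E - 2053) = √(-2053 + E))
q(-1951) - (633908/(-1433537) - 2055975/1434247) = √(-2053 - 1951) - (633908/(-1433537) - 2055975/1434247) = √(-4004) - (633908*(-1/1433537) - 2055975*1/1434247) = 2*I*√1001 - (-633908/1433537 - 2055975/1434247) = 2*I*√1001 - 1*(-3856496880851/2056046141639) = 2*I*√1001 + 3856496880851/2056046141639 = 3856496880851/2056046141639 + 2*I*√1001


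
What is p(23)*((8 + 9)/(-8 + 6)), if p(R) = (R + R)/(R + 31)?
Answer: -391/54 ≈ -7.2407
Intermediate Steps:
p(R) = 2*R/(31 + R) (p(R) = (2*R)/(31 + R) = 2*R/(31 + R))
p(23)*((8 + 9)/(-8 + 6)) = (2*23/(31 + 23))*((8 + 9)/(-8 + 6)) = (2*23/54)*(17/(-2)) = (2*23*(1/54))*(17*(-½)) = (23/27)*(-17/2) = -391/54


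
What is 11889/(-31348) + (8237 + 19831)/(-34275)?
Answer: -429123713/358150900 ≈ -1.1982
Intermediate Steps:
11889/(-31348) + (8237 + 19831)/(-34275) = 11889*(-1/31348) + 28068*(-1/34275) = -11889/31348 - 9356/11425 = -429123713/358150900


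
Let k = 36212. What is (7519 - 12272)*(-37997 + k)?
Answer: 8484105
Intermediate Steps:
(7519 - 12272)*(-37997 + k) = (7519 - 12272)*(-37997 + 36212) = -4753*(-1785) = 8484105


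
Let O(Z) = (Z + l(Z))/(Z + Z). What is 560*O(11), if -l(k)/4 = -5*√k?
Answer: 280 + 5600*√11/11 ≈ 1968.5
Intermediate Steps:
l(k) = 20*√k (l(k) = -(-20)*√k = 20*√k)
O(Z) = (Z + 20*√Z)/(2*Z) (O(Z) = (Z + 20*√Z)/(Z + Z) = (Z + 20*√Z)/((2*Z)) = (Z + 20*√Z)*(1/(2*Z)) = (Z + 20*√Z)/(2*Z))
560*O(11) = 560*(½ + 10/√11) = 560*(½ + 10*(√11/11)) = 560*(½ + 10*√11/11) = 280 + 5600*√11/11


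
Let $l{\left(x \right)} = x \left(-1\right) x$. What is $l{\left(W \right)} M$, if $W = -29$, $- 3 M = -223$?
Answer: $- \frac{187543}{3} \approx -62514.0$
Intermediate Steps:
$M = \frac{223}{3}$ ($M = \left(- \frac{1}{3}\right) \left(-223\right) = \frac{223}{3} \approx 74.333$)
$l{\left(x \right)} = - x^{2}$ ($l{\left(x \right)} = - x x = - x^{2}$)
$l{\left(W \right)} M = - \left(-29\right)^{2} \cdot \frac{223}{3} = \left(-1\right) 841 \cdot \frac{223}{3} = \left(-841\right) \frac{223}{3} = - \frac{187543}{3}$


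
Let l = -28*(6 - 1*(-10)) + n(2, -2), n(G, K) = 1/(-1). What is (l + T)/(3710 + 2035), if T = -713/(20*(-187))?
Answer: -1678547/21486300 ≈ -0.078122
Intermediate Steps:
n(G, K) = -1
l = -449 (l = -28*(6 - 1*(-10)) - 1 = -28*(6 + 10) - 1 = -28*16 - 1 = -448 - 1 = -449)
T = 713/3740 (T = -713/(-3740) = -713*(-1/3740) = 713/3740 ≈ 0.19064)
(l + T)/(3710 + 2035) = (-449 + 713/3740)/(3710 + 2035) = -1678547/3740/5745 = -1678547/3740*1/5745 = -1678547/21486300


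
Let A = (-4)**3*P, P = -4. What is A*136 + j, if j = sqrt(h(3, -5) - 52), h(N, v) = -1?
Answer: 34816 + I*sqrt(53) ≈ 34816.0 + 7.2801*I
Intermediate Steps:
j = I*sqrt(53) (j = sqrt(-1 - 52) = sqrt(-53) = I*sqrt(53) ≈ 7.2801*I)
A = 256 (A = (-4)**3*(-4) = -64*(-4) = 256)
A*136 + j = 256*136 + I*sqrt(53) = 34816 + I*sqrt(53)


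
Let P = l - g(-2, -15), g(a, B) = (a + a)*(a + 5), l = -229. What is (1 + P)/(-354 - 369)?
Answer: 72/241 ≈ 0.29876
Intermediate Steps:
g(a, B) = 2*a*(5 + a) (g(a, B) = (2*a)*(5 + a) = 2*a*(5 + a))
P = -217 (P = -229 - 2*(-2)*(5 - 2) = -229 - 2*(-2)*3 = -229 - 1*(-12) = -229 + 12 = -217)
(1 + P)/(-354 - 369) = (1 - 217)/(-354 - 369) = -216/(-723) = -216*(-1/723) = 72/241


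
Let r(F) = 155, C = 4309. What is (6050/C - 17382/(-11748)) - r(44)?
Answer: -1283409337/8437022 ≈ -152.12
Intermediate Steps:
(6050/C - 17382/(-11748)) - r(44) = (6050/4309 - 17382/(-11748)) - 1*155 = (6050*(1/4309) - 17382*(-1/11748)) - 155 = (6050/4309 + 2897/1958) - 155 = 24329073/8437022 - 155 = -1283409337/8437022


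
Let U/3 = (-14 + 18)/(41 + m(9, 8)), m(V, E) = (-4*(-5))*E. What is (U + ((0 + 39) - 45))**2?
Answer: 158404/4489 ≈ 35.287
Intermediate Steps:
m(V, E) = 20*E
U = 4/67 (U = 3*((-14 + 18)/(41 + 20*8)) = 3*(4/(41 + 160)) = 3*(4/201) = 4/67 ≈ 0.059702)
(U + ((0 + 39) - 45))**2 = (4/67 + ((0 + 39) - 45))**2 = (4/67 + (39 - 45))**2 = (4/67 - 6)**2 = (-398/67)**2 = 158404/4489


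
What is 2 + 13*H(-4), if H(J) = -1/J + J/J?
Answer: 73/4 ≈ 18.250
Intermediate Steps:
H(J) = 1 - 1/J (H(J) = -1/J + 1 = 1 - 1/J)
2 + 13*H(-4) = 2 + 13*((-1 - 4)/(-4)) = 2 + 13*(-1/4*(-5)) = 2 + 13*(5/4) = 2 + 65/4 = 73/4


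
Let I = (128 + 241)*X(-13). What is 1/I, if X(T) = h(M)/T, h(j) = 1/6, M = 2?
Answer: -26/123 ≈ -0.21138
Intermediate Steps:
h(j) = 1/6
X(T) = 1/(6*T)
I = -123/26 (I = (128 + 241)*((1/6)/(-13)) = 369*((1/6)*(-1/13)) = 369*(-1/78) = -123/26 ≈ -4.7308)
1/I = 1/(-123/26) = -26/123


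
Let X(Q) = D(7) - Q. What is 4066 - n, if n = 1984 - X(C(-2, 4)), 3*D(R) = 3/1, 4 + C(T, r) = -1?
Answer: 2088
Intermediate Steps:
C(T, r) = -5 (C(T, r) = -4 - 1 = -5)
D(R) = 1 (D(R) = (3/1)/3 = (3*1)/3 = (⅓)*3 = 1)
X(Q) = 1 - Q
n = 1978 (n = 1984 - (1 - 1*(-5)) = 1984 - (1 + 5) = 1984 - 1*6 = 1984 - 6 = 1978)
4066 - n = 4066 - 1*1978 = 4066 - 1978 = 2088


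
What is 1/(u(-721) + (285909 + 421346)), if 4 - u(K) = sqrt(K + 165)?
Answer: 707259/500215293637 + 2*I*sqrt(139)/500215293637 ≈ 1.4139e-6 + 4.7139e-11*I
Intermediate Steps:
u(K) = 4 - sqrt(165 + K) (u(K) = 4 - sqrt(K + 165) = 4 - sqrt(165 + K))
1/(u(-721) + (285909 + 421346)) = 1/((4 - sqrt(165 - 721)) + (285909 + 421346)) = 1/((4 - sqrt(-556)) + 707255) = 1/((4 - 2*I*sqrt(139)) + 707255) = 1/(707259 - 2*I*sqrt(139))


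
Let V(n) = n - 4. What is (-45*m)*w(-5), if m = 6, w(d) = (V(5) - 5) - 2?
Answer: 1620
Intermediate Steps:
V(n) = -4 + n
w(d) = -6 (w(d) = ((-4 + 5) - 5) - 2 = (1 - 5) - 2 = -4 - 2 = -6)
(-45*m)*w(-5) = -45*6*(-6) = -270*(-6) = 1620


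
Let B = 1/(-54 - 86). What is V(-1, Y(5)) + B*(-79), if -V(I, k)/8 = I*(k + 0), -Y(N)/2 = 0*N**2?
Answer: 79/140 ≈ 0.56429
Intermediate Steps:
Y(N) = 0 (Y(N) = -0*N**2 = -2*0 = 0)
V(I, k) = -8*I*k (V(I, k) = -8*I*(k + 0) = -8*I*k)
B = -1/140 (B = 1/(-140) = -1/140 ≈ -0.0071429)
V(-1, Y(5)) + B*(-79) = -8*(-1)*0 - 1/140*(-79) = 0 + 79/140 = 79/140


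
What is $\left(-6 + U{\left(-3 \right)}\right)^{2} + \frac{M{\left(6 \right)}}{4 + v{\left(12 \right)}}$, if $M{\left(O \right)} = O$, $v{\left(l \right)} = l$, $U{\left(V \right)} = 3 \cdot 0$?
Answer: $\frac{291}{8} \approx 36.375$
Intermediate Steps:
$U{\left(V \right)} = 0$
$\left(-6 + U{\left(-3 \right)}\right)^{2} + \frac{M{\left(6 \right)}}{4 + v{\left(12 \right)}} = \left(-6 + 0\right)^{2} + \frac{1}{4 + 12} \cdot 6 = \left(-6\right)^{2} + \frac{1}{16} \cdot 6 = 36 + \frac{1}{16} \cdot 6 = 36 + \frac{3}{8} = \frac{291}{8}$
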